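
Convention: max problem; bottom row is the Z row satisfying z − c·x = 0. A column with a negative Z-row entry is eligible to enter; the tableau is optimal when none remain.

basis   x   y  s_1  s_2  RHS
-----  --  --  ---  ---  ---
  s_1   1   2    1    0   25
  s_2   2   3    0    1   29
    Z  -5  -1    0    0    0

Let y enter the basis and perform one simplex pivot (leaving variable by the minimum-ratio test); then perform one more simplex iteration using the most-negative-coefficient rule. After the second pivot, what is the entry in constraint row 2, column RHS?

Ratio test on column y — row 1: 25/2 = 25/2; row 2: 29/3 = 29/3. Minimum is 29/3 at row 2 (s_2 leaves); pivot element 3.
Divide row 2 by 3; eliminate column y from the other rows.
Second iteration: most negative Z-row entry is -13/3 in column x, so x enters.
Ratio test on column x — row 1: entry -1/3 ≤ 0; row 2: (29/3)/(2/3) = 29/2. Minimum is 29/2 at row 2 (y leaves); pivot element 2/3.
Divide row 2 by 2/3; eliminate column x from the other rows.
After both pivots, the entry at constraint row 2, column RHS is 29/2.

29/2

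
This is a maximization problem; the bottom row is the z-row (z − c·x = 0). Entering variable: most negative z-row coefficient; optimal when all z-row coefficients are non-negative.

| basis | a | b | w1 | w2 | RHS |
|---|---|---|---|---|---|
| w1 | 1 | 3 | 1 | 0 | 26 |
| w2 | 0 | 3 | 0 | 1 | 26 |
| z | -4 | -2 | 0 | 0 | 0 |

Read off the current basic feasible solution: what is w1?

w1 is basic (row 1); its value is the RHS of that row, 26.

26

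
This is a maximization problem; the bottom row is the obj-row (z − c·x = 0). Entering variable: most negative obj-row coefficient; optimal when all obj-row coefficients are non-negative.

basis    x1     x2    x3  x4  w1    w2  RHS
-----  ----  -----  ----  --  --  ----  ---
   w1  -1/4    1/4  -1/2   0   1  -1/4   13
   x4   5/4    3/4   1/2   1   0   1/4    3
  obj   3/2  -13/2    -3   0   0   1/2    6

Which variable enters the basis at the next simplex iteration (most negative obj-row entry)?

Negative obj-row entries: x2: -13/2, x3: -3.
The most negative is -13/2 in column x2, so x2 enters.

x2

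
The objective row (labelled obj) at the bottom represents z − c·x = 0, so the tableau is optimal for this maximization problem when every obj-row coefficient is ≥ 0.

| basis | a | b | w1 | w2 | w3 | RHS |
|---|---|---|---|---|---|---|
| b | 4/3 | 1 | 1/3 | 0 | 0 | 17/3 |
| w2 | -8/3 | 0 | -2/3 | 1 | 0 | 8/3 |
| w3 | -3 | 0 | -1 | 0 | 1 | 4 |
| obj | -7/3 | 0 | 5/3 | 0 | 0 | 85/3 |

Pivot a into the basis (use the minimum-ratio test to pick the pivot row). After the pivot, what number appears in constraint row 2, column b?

Ratio test on column a — row 1: (17/3)/(4/3) = 17/4; row 2: entry -8/3 ≤ 0; row 3: entry -3 ≤ 0. Minimum is 17/4 at row 1 (b leaves); pivot element 4/3.
Divide row 1 by 4/3; eliminate column a from the other rows.
Row 2 update in column b: 0 − (-8/3)·(3/4) = 2.

2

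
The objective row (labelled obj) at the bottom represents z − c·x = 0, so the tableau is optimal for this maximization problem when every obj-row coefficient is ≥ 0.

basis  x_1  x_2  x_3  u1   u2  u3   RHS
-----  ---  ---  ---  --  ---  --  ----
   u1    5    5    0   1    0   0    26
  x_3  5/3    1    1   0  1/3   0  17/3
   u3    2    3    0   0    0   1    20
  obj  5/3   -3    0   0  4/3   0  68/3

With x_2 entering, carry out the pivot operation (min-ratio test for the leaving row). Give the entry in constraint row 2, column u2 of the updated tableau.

Ratio test on column x_2 — row 1: 26/5 = 26/5; row 2: (17/3)/1 = 17/3; row 3: 20/3 = 20/3. Minimum is 26/5 at row 1 (u1 leaves); pivot element 5.
Divide row 1 by 5; eliminate column x_2 from the other rows.
Row 2 update in column u2: 1/3 − 1·0 = 1/3.

1/3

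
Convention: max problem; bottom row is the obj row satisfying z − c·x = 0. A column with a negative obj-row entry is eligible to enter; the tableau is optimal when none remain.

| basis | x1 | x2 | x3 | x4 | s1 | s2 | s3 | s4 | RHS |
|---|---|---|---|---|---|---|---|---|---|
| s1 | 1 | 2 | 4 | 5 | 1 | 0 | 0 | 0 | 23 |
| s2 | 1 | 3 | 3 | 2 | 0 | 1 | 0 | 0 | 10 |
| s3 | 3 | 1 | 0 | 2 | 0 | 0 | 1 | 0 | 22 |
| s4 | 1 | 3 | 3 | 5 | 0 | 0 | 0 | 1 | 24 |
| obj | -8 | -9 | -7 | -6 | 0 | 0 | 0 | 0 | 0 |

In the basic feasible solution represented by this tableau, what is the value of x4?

x4 is not in the basis, so in the current basic feasible solution x4 = 0.

0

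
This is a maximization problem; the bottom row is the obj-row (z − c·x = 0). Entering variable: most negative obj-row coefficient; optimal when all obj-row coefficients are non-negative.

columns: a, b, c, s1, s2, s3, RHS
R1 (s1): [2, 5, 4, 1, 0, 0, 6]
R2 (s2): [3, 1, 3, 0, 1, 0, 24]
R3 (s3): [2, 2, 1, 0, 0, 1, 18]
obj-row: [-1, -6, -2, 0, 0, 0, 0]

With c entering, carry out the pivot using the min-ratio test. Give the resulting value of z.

3

Ratio test on column c — row 1: 6/4 = 3/2; row 2: 24/3 = 8; row 3: 18/1 = 18. Minimum is 3/2 at row 1 (s1 leaves); pivot element 4.
Pivot on row 1; the obj-row RHS becomes 0 − (-2)·(3/2) = 3.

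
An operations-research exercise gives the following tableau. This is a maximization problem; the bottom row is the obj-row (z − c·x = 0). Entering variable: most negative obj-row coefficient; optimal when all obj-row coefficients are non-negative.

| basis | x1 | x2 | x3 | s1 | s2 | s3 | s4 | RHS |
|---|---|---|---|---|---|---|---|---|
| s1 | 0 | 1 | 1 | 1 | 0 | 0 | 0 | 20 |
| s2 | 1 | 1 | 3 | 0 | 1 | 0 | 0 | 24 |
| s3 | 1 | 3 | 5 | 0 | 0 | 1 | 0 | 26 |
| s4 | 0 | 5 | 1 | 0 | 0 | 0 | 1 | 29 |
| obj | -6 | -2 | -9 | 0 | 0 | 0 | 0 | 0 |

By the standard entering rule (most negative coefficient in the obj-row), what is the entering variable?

x3

Negative obj-row entries: x1: -6, x2: -2, x3: -9.
The most negative is -9 in column x3, so x3 enters.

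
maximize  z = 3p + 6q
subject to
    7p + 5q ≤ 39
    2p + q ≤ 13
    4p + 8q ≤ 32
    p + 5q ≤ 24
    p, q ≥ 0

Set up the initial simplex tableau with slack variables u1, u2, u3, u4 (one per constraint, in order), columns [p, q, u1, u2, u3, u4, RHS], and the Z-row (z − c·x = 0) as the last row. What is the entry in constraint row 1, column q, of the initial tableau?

Constraint 1 has coefficient 5 on q.

5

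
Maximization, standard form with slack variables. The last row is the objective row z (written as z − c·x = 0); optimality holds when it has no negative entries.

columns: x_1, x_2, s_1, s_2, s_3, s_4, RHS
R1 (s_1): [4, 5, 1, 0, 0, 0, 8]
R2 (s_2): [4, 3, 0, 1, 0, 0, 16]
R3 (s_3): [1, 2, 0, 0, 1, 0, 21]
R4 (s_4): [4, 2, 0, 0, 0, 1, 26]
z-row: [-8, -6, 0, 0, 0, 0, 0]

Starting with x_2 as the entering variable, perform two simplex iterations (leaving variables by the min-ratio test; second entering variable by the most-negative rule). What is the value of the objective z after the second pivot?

Ratio test on column x_2 — row 1: 8/5 = 8/5; row 2: 16/3 = 16/3; row 3: 21/2 = 21/2; row 4: 26/2 = 13. Minimum is 8/5 at row 1 (s_1 leaves); pivot element 5.
Pivot on row 1; the z-row RHS becomes 0 − (-6)·(8/5) = 48/5.
Next entering variable (most negative z-row entry -16/5): x_1.
Ratio test on column x_1 — row 1: (8/5)/(4/5) = 2; row 2: (56/5)/(8/5) = 7; row 3: entry -3/5 ≤ 0; row 4: (114/5)/(12/5) = 19/2. Minimum is 2 at row 1 (x_2 leaves); pivot element 4/5.
After the second pivot the z-row RHS is 48/5 − (-16/5)·2 = 16.

16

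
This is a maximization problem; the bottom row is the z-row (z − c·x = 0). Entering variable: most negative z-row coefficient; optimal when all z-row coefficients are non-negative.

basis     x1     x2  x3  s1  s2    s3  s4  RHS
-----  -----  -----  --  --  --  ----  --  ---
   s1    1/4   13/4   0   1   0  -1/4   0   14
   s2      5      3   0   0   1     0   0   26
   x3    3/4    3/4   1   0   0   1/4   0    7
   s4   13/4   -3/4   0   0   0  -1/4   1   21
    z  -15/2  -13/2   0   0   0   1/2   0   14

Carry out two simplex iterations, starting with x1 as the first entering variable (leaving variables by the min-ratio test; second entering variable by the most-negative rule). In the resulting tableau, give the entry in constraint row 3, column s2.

Ratio test on column x1 — row 1: 14/(1/4) = 56; row 2: 26/5 = 26/5; row 3: 7/(3/4) = 28/3; row 4: 21/(13/4) = 84/13. Minimum is 26/5 at row 2 (s2 leaves); pivot element 5.
Divide row 2 by 5; eliminate column x1 from the other rows.
Second iteration: most negative z-row entry is -2 in column x2, so x2 enters.
Ratio test on column x2 — row 1: (127/10)/(31/10) = 127/31; row 2: (26/5)/(3/5) = 26/3; row 3: (31/10)/(3/10) = 31/3; row 4: entry -27/10 ≤ 0. Minimum is 127/31 at row 1 (s1 leaves); pivot element 31/10.
Divide row 1 by 31/10; eliminate column x2 from the other rows.
After both pivots, the entry at constraint row 3, column s2 is -9/62.

-9/62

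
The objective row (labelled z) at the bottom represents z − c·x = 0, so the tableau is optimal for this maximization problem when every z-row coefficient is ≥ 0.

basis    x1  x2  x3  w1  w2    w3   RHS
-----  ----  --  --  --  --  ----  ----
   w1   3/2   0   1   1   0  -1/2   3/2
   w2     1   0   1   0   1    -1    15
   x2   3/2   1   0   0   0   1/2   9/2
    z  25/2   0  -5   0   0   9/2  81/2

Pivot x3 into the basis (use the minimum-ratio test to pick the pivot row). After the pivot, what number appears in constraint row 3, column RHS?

Ratio test on column x3 — row 1: (3/2)/1 = 3/2; row 2: 15/1 = 15; row 3: entry 0 ≤ 0. Minimum is 3/2 at row 1 (w1 leaves); pivot element 1.
Divide row 1 by 1; eliminate column x3 from the other rows.
Row 3 update in column RHS: 9/2 − 0·(3/2) = 9/2.

9/2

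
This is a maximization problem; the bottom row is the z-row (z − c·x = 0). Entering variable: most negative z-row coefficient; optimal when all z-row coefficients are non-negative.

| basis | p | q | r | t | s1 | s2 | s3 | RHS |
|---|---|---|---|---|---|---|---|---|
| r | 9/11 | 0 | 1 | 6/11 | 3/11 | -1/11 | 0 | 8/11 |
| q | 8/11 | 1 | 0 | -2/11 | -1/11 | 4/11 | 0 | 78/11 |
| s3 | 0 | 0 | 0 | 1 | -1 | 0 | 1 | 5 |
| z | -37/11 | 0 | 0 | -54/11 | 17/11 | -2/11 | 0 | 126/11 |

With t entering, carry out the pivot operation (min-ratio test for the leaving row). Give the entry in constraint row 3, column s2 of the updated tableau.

Ratio test on column t — row 1: (8/11)/(6/11) = 4/3; row 2: entry -2/11 ≤ 0; row 3: 5/1 = 5. Minimum is 4/3 at row 1 (r leaves); pivot element 6/11.
Divide row 1 by 6/11; eliminate column t from the other rows.
Row 3 update in column s2: 0 − 1·(-1/6) = 1/6.

1/6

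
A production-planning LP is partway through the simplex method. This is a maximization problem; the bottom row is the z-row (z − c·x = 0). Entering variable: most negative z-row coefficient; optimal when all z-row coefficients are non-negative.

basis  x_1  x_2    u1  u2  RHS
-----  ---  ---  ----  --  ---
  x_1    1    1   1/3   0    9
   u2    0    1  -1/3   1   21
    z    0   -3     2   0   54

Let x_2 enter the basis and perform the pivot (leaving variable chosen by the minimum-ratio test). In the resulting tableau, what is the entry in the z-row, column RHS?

81

Ratio test on column x_2 — row 1: 9/1 = 9; row 2: 21/1 = 21. Minimum is 9 at row 1 (x_1 leaves); pivot element 1.
Divide row 1 by 1; eliminate column x_2 from the other rows.
z-row update in column RHS: 54 − (-3)·9 = 81.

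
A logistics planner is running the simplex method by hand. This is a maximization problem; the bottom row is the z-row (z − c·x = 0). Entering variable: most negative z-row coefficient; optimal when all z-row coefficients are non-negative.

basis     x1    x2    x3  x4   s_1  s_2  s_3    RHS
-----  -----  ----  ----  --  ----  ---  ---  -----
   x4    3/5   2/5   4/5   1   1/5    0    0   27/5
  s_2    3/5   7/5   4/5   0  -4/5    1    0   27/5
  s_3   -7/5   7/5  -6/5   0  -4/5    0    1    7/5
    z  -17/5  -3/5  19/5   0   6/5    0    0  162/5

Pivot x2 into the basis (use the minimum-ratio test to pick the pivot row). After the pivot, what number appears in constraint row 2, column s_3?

Ratio test on column x2 — row 1: (27/5)/(2/5) = 27/2; row 2: (27/5)/(7/5) = 27/7; row 3: (7/5)/(7/5) = 1. Minimum is 1 at row 3 (s_3 leaves); pivot element 7/5.
Divide row 3 by 7/5; eliminate column x2 from the other rows.
Row 2 update in column s_3: 0 − (7/5)·(5/7) = -1.

-1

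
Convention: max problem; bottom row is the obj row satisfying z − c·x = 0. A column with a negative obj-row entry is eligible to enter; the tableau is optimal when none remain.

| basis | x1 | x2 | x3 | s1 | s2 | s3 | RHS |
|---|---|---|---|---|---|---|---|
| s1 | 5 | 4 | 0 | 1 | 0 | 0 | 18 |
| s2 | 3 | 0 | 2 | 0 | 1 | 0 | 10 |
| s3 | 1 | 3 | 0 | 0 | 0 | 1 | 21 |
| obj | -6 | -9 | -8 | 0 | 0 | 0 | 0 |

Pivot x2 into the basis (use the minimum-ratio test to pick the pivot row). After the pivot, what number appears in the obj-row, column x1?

21/4

Ratio test on column x2 — row 1: 18/4 = 9/2; row 2: entry 0 ≤ 0; row 3: 21/3 = 7. Minimum is 9/2 at row 1 (s1 leaves); pivot element 4.
Divide row 1 by 4; eliminate column x2 from the other rows.
obj-row update in column x1: -6 − (-9)·(5/4) = 21/4.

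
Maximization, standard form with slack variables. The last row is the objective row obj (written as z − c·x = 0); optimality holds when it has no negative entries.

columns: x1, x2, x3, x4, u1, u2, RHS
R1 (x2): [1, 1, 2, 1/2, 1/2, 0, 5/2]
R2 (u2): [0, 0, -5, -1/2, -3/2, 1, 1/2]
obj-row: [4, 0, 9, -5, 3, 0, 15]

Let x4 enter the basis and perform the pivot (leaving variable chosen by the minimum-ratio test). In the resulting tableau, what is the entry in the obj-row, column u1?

8

Ratio test on column x4 — row 1: (5/2)/(1/2) = 5; row 2: entry -1/2 ≤ 0. Minimum is 5 at row 1 (x2 leaves); pivot element 1/2.
Divide row 1 by 1/2; eliminate column x4 from the other rows.
obj-row update in column u1: 3 − (-5)·1 = 8.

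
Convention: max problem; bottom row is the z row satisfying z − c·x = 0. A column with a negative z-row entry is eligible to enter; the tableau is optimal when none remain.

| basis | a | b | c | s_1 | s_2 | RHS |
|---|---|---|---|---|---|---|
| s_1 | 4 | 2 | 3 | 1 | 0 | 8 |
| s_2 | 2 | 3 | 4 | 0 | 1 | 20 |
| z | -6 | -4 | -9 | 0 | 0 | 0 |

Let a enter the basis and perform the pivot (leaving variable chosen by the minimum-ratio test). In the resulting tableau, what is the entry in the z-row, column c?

-9/2

Ratio test on column a — row 1: 8/4 = 2; row 2: 20/2 = 10. Minimum is 2 at row 1 (s_1 leaves); pivot element 4.
Divide row 1 by 4; eliminate column a from the other rows.
z-row update in column c: -9 − (-6)·(3/4) = -9/2.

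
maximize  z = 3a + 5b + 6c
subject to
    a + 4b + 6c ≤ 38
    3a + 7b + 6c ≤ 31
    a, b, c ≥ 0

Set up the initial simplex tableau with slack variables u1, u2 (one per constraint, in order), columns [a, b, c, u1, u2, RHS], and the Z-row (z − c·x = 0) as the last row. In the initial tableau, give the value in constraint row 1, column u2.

0

Slack u2 belongs to constraint 2; its column is the unit vector e_2, so the entry in row 1 is 0.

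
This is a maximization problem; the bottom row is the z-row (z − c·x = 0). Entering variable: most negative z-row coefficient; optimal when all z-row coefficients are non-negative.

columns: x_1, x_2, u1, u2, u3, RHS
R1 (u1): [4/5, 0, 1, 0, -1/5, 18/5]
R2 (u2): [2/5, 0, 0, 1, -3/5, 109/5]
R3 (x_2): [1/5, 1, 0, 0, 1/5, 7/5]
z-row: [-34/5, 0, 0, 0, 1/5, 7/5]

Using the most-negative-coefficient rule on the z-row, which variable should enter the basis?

Negative z-row entries: x_1: -34/5.
The most negative is -34/5 in column x_1, so x_1 enters.

x_1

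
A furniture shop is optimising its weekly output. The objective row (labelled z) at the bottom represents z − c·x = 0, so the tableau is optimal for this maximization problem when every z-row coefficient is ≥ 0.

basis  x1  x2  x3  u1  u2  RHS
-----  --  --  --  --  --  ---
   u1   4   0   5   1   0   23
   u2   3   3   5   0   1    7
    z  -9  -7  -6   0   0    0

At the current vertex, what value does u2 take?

7

u2 is basic (row 2); its value is the RHS of that row, 7.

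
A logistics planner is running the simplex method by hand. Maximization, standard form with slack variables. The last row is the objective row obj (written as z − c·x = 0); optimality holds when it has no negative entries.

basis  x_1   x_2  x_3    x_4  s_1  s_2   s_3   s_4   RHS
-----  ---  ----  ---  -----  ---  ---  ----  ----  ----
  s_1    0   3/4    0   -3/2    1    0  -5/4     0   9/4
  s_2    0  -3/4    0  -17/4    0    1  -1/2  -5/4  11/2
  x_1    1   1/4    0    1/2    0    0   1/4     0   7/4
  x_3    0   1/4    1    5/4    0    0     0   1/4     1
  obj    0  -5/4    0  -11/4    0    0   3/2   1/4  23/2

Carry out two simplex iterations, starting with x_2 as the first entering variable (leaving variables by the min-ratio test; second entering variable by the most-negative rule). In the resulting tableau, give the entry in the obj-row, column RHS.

Ratio test on column x_2 — row 1: (9/4)/(3/4) = 3; row 2: entry -3/4 ≤ 0; row 3: (7/4)/(1/4) = 7; row 4: 1/(1/4) = 4. Minimum is 3 at row 1 (s_1 leaves); pivot element 3/4.
Divide row 1 by 3/4; eliminate column x_2 from the other rows.
Second iteration: most negative obj-row entry is -21/4 in column x_4, so x_4 enters.
Ratio test on column x_4 — row 1: entry -2 ≤ 0; row 2: entry -23/4 ≤ 0; row 3: 1/1 = 1; row 4: (1/4)/(7/4) = 1/7. Minimum is 1/7 at row 4 (x_3 leaves); pivot element 7/4.
Divide row 4 by 7/4; eliminate column x_4 from the other rows.
After both pivots, the entry at the obj-row, column RHS is 16.

16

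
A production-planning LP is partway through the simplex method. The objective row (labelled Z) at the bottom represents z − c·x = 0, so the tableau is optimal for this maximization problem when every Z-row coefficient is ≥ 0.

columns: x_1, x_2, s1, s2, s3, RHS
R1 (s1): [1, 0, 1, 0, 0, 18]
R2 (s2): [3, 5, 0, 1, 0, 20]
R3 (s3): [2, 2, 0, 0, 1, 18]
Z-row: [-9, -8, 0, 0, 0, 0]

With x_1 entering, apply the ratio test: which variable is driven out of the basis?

Column x_1 entries and ratios — s1: 18/1 = 18; s2: 20/3 = 20/3; s3: 18/2 = 9.
Smallest ratio is 20/3 in the row of s2, so s2 leaves.

s2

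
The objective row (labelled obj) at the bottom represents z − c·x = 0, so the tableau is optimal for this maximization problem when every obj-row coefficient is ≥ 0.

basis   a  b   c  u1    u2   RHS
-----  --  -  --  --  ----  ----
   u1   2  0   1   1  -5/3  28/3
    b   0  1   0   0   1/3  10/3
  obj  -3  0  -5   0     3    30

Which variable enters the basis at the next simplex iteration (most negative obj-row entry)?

c

Negative obj-row entries: a: -3, c: -5.
The most negative is -5 in column c, so c enters.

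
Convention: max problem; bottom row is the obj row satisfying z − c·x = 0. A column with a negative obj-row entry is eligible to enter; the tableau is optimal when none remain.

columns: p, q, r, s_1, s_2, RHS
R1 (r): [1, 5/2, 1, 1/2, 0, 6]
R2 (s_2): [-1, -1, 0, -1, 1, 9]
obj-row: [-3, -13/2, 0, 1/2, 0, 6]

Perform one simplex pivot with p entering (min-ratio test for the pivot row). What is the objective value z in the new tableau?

24

Ratio test on column p — row 1: 6/1 = 6; row 2: entry -1 ≤ 0. Minimum is 6 at row 1 (r leaves); pivot element 1.
Pivot on row 1; the obj-row RHS becomes 6 − (-3)·6 = 24.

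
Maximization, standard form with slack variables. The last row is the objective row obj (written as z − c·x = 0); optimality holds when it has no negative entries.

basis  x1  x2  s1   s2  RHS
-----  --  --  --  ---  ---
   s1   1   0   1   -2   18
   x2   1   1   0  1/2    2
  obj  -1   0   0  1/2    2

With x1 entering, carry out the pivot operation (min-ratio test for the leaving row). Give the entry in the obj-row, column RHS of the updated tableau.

Ratio test on column x1 — row 1: 18/1 = 18; row 2: 2/1 = 2. Minimum is 2 at row 2 (x2 leaves); pivot element 1.
Divide row 2 by 1; eliminate column x1 from the other rows.
obj-row update in column RHS: 2 − (-1)·2 = 4.

4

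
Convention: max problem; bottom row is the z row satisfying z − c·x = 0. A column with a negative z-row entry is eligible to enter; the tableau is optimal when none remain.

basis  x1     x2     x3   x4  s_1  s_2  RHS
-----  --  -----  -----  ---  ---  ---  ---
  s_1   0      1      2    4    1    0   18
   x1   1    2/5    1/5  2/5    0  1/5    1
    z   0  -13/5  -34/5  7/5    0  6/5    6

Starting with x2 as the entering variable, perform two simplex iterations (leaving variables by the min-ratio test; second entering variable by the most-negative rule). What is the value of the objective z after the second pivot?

40

Ratio test on column x2 — row 1: 18/1 = 18; row 2: 1/(2/5) = 5/2. Minimum is 5/2 at row 2 (x1 leaves); pivot element 2/5.
Pivot on row 2; the z-row RHS becomes 6 − (-13/5)·(5/2) = 25/2.
Next entering variable (most negative z-row entry -11/2): x3.
Ratio test on column x3 — row 1: (31/2)/(3/2) = 31/3; row 2: (5/2)/(1/2) = 5. Minimum is 5 at row 2 (x2 leaves); pivot element 1/2.
After the second pivot the z-row RHS is 25/2 − (-11/2)·5 = 40.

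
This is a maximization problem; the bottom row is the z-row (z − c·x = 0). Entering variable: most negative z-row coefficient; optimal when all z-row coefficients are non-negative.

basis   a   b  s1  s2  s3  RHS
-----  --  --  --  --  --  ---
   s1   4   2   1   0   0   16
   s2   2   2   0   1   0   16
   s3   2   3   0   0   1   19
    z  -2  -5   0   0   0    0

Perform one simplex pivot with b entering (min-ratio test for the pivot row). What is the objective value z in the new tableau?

95/3

Ratio test on column b — row 1: 16/2 = 8; row 2: 16/2 = 8; row 3: 19/3 = 19/3. Minimum is 19/3 at row 3 (s3 leaves); pivot element 3.
Pivot on row 3; the z-row RHS becomes 0 − (-5)·(19/3) = 95/3.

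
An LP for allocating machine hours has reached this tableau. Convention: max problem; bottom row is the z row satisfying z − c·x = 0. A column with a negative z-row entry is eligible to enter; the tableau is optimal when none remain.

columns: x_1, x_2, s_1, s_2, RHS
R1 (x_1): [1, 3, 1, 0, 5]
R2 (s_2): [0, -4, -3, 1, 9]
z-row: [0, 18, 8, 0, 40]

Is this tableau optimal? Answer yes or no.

yes

Every z-row coefficient is ≥ 0, so the tableau is optimal.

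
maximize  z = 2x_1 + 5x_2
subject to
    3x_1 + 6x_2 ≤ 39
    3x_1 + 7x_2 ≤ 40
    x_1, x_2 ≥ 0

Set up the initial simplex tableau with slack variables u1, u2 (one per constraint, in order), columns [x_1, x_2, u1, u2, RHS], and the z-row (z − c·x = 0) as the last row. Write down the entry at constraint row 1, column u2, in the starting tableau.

0

Slack u2 belongs to constraint 2; its column is the unit vector e_2, so the entry in row 1 is 0.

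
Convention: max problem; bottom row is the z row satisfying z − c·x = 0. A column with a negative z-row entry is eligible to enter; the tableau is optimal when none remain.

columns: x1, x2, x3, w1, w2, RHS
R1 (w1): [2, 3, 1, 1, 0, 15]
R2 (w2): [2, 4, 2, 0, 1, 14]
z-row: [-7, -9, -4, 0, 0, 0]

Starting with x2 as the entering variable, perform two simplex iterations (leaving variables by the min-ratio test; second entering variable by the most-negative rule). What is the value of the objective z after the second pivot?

49

Ratio test on column x2 — row 1: 15/3 = 5; row 2: 14/4 = 7/2. Minimum is 7/2 at row 2 (w2 leaves); pivot element 4.
Pivot on row 2; the z-row RHS becomes 0 − (-9)·(7/2) = 63/2.
Next entering variable (most negative z-row entry -5/2): x1.
Ratio test on column x1 — row 1: (9/2)/(1/2) = 9; row 2: (7/2)/(1/2) = 7. Minimum is 7 at row 2 (x2 leaves); pivot element 1/2.
After the second pivot the z-row RHS is 63/2 − (-5/2)·7 = 49.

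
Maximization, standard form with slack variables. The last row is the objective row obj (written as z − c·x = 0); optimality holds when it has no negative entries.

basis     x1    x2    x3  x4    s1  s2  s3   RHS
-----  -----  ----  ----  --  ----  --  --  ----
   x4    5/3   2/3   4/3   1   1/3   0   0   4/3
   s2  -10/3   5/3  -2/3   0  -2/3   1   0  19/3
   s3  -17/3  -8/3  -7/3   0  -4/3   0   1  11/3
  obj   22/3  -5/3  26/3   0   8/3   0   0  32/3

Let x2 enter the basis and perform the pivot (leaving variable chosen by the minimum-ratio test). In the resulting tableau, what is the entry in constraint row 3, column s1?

0

Ratio test on column x2 — row 1: (4/3)/(2/3) = 2; row 2: (19/3)/(5/3) = 19/5; row 3: entry -8/3 ≤ 0. Minimum is 2 at row 1 (x4 leaves); pivot element 2/3.
Divide row 1 by 2/3; eliminate column x2 from the other rows.
Row 3 update in column s1: -4/3 − (-8/3)·(1/2) = 0.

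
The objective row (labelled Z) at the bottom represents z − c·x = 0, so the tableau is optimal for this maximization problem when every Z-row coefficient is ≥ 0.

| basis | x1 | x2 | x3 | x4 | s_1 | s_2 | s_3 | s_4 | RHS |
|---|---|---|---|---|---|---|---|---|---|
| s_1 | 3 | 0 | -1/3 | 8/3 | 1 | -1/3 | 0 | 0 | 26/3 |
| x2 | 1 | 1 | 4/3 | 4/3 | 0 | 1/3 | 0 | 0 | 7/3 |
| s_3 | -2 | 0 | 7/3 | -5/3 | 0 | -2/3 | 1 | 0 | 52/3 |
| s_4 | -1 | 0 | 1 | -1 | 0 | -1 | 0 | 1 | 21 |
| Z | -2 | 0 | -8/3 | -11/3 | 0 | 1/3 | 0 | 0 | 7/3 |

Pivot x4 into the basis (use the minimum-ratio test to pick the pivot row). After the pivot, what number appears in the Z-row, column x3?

Ratio test on column x4 — row 1: (26/3)/(8/3) = 13/4; row 2: (7/3)/(4/3) = 7/4; row 3: entry -5/3 ≤ 0; row 4: entry -1 ≤ 0. Minimum is 7/4 at row 2 (x2 leaves); pivot element 4/3.
Divide row 2 by 4/3; eliminate column x4 from the other rows.
Z-row update in column x3: -8/3 − (-11/3)·1 = 1.

1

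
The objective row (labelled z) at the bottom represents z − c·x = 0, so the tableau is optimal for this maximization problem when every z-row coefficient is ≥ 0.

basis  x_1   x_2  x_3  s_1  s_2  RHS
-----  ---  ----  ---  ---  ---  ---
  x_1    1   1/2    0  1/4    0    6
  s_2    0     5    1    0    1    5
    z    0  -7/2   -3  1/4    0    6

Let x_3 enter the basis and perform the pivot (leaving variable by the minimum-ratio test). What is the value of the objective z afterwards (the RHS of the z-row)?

21

Ratio test on column x_3 — row 1: entry 0 ≤ 0; row 2: 5/1 = 5. Minimum is 5 at row 2 (s_2 leaves); pivot element 1.
Pivot on row 2; the z-row RHS becomes 6 − (-3)·5 = 21.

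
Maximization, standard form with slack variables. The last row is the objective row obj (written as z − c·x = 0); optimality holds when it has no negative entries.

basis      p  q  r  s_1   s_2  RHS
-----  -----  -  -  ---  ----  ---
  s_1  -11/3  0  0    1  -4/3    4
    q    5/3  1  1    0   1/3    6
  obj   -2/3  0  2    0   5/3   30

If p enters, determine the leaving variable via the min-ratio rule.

q

Column p entries and ratios — s_1: -11/3 ≤ 0, skip; q: 6/(5/3) = 18/5.
Smallest ratio is 18/5 in the row of q, so q leaves.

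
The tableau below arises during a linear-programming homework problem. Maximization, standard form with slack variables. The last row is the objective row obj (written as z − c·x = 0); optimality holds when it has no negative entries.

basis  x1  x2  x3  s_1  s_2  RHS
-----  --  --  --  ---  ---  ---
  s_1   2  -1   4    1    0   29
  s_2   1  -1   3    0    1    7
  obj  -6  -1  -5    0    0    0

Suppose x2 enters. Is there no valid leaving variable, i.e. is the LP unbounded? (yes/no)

yes

Every constraint-row entry in column x2 is ≤ 0, so increasing x2 is unbounded.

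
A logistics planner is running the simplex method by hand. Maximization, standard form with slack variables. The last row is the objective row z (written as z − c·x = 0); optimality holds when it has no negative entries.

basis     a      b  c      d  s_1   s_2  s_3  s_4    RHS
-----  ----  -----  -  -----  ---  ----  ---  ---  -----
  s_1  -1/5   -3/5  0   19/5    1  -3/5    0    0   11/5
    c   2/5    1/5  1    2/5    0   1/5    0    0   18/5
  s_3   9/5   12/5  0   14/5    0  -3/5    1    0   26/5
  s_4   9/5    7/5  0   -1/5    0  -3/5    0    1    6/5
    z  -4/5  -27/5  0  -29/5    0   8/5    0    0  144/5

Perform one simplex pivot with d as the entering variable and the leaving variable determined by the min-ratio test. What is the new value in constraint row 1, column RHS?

Ratio test on column d — row 1: (11/5)/(19/5) = 11/19; row 2: (18/5)/(2/5) = 9; row 3: (26/5)/(14/5) = 13/7; row 4: entry -1/5 ≤ 0. Minimum is 11/19 at row 1 (s_1 leaves); pivot element 19/5.
Divide row 1 by 19/5; eliminate column d from the other rows.
In the new row 1, the RHS entry is the old entry divided by the pivot: (11/5)/(19/5) = 11/19.

11/19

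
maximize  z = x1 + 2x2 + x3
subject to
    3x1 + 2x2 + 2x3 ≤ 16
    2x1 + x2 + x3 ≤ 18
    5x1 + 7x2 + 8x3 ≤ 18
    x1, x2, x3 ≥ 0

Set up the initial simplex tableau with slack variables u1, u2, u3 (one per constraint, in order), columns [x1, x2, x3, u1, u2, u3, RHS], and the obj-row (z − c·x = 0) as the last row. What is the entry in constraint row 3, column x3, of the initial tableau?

8

Constraint 3 has coefficient 8 on x3.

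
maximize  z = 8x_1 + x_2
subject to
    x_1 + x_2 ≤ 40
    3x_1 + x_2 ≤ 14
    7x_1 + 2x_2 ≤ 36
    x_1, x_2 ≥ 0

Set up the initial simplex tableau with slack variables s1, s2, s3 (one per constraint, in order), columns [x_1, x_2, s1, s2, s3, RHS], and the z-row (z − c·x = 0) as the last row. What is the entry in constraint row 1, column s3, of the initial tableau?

0

Slack s3 belongs to constraint 3; its column is the unit vector e_3, so the entry in row 1 is 0.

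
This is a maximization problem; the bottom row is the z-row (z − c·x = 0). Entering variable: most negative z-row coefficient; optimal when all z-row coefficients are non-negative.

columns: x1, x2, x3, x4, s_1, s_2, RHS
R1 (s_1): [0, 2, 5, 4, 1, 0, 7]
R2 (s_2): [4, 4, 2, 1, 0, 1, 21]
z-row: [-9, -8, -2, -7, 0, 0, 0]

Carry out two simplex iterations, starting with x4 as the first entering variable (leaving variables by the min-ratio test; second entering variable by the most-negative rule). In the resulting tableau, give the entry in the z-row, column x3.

135/16

Ratio test on column x4 — row 1: 7/4 = 7/4; row 2: 21/1 = 21. Minimum is 7/4 at row 1 (s_1 leaves); pivot element 4.
Divide row 1 by 4; eliminate column x4 from the other rows.
Second iteration: most negative z-row entry is -9 in column x1, so x1 enters.
Ratio test on column x1 — row 1: entry 0 ≤ 0; row 2: (77/4)/4 = 77/16. Minimum is 77/16 at row 2 (s_2 leaves); pivot element 4.
Divide row 2 by 4; eliminate column x1 from the other rows.
After both pivots, the entry at the z-row, column x3 is 135/16.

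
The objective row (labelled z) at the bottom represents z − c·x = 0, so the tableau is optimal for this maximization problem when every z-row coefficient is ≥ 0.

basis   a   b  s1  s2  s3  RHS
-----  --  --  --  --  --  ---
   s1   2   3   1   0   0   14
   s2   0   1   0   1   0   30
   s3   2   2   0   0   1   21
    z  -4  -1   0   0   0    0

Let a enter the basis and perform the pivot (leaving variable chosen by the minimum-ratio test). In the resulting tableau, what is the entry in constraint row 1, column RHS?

7

Ratio test on column a — row 1: 14/2 = 7; row 2: entry 0 ≤ 0; row 3: 21/2 = 21/2. Minimum is 7 at row 1 (s1 leaves); pivot element 2.
Divide row 1 by 2; eliminate column a from the other rows.
In the new row 1, the RHS entry is the old entry divided by the pivot: 14/2 = 7.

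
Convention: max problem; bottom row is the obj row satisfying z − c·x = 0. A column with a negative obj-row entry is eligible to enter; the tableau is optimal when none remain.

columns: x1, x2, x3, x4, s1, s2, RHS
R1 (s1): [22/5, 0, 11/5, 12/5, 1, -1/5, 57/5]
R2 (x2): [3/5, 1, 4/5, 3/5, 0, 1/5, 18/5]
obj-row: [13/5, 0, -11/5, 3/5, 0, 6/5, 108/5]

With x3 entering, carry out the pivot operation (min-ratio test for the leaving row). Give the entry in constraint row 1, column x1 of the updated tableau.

Ratio test on column x3 — row 1: (57/5)/(11/5) = 57/11; row 2: (18/5)/(4/5) = 9/2. Minimum is 9/2 at row 2 (x2 leaves); pivot element 4/5.
Divide row 2 by 4/5; eliminate column x3 from the other rows.
Row 1 update in column x1: 22/5 − (11/5)·(3/4) = 11/4.

11/4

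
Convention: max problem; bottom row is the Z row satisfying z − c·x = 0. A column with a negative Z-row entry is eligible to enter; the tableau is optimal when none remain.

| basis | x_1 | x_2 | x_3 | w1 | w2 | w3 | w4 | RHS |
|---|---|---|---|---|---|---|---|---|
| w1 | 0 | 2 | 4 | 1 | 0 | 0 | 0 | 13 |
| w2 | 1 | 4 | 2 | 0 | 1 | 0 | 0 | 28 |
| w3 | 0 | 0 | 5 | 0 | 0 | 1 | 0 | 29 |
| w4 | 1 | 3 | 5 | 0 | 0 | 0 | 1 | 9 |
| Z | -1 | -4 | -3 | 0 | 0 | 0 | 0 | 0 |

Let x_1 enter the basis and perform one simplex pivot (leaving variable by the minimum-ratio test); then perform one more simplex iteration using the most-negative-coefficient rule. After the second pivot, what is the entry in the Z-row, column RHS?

12

Ratio test on column x_1 — row 1: entry 0 ≤ 0; row 2: 28/1 = 28; row 3: entry 0 ≤ 0; row 4: 9/1 = 9. Minimum is 9 at row 4 (w4 leaves); pivot element 1.
Divide row 4 by 1; eliminate column x_1 from the other rows.
Second iteration: most negative Z-row entry is -1 in column x_2, so x_2 enters.
Ratio test on column x_2 — row 1: 13/2 = 13/2; row 2: 19/1 = 19; row 3: entry 0 ≤ 0; row 4: 9/3 = 3. Minimum is 3 at row 4 (x_1 leaves); pivot element 3.
Divide row 4 by 3; eliminate column x_2 from the other rows.
After both pivots, the entry at the Z-row, column RHS is 12.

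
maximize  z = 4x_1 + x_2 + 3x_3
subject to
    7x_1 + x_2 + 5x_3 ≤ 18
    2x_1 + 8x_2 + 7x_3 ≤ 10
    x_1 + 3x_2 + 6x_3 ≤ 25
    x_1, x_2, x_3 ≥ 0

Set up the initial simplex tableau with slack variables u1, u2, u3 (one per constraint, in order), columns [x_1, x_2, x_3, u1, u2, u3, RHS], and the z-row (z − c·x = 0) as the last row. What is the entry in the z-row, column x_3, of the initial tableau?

-3

The z-row carries the negated objective coefficients: the x_3 entry is -3.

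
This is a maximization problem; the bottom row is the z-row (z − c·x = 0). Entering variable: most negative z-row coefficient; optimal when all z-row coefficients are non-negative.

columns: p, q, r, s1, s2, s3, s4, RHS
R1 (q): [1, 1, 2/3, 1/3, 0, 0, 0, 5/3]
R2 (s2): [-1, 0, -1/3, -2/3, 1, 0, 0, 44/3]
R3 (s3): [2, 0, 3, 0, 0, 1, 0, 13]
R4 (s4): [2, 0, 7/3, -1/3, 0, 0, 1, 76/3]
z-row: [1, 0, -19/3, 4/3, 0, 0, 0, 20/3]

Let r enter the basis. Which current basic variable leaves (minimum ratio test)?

q

Column r entries and ratios — q: (5/3)/(2/3) = 5/2; s2: -1/3 ≤ 0, skip; s3: 13/3 = 13/3; s4: (76/3)/(7/3) = 76/7.
Smallest ratio is 5/2 in the row of q, so q leaves.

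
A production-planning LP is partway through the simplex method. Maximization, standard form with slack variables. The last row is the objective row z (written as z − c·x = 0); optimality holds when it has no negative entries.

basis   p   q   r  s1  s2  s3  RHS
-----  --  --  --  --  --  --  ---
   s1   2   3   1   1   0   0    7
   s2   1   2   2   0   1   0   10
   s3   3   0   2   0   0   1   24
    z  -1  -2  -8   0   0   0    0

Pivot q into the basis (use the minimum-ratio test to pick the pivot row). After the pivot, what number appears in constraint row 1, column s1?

1/3

Ratio test on column q — row 1: 7/3 = 7/3; row 2: 10/2 = 5; row 3: entry 0 ≤ 0. Minimum is 7/3 at row 1 (s1 leaves); pivot element 3.
Divide row 1 by 3; eliminate column q from the other rows.
In the new row 1, the s1 entry is the old entry divided by the pivot: 1/3 = 1/3.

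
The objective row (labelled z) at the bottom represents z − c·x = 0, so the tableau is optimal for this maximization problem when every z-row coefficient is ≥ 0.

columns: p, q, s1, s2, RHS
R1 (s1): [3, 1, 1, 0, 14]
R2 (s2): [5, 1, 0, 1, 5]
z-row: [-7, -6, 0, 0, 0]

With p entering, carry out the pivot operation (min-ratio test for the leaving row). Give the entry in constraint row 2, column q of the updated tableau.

1/5

Ratio test on column p — row 1: 14/3 = 14/3; row 2: 5/5 = 1. Minimum is 1 at row 2 (s2 leaves); pivot element 5.
Divide row 2 by 5; eliminate column p from the other rows.
In the new row 2, the q entry is the old entry divided by the pivot: 1/5 = 1/5.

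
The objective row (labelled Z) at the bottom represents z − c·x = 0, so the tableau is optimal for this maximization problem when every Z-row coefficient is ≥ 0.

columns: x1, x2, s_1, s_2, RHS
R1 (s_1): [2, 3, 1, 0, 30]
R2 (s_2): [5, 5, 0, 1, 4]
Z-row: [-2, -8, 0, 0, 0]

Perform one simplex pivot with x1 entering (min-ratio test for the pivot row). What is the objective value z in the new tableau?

Ratio test on column x1 — row 1: 30/2 = 15; row 2: 4/5 = 4/5. Minimum is 4/5 at row 2 (s_2 leaves); pivot element 5.
Pivot on row 2; the Z-row RHS becomes 0 − (-2)·(4/5) = 8/5.

8/5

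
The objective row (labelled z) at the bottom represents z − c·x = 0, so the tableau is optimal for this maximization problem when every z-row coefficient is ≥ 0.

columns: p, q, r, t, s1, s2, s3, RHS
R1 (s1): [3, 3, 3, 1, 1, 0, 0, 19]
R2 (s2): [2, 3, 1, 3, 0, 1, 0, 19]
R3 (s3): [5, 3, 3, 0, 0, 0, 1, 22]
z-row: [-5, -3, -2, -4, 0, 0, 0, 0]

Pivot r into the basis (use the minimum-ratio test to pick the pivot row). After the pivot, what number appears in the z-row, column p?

Ratio test on column r — row 1: 19/3 = 19/3; row 2: 19/1 = 19; row 3: 22/3 = 22/3. Minimum is 19/3 at row 1 (s1 leaves); pivot element 3.
Divide row 1 by 3; eliminate column r from the other rows.
z-row update in column p: -5 − (-2)·1 = -3.

-3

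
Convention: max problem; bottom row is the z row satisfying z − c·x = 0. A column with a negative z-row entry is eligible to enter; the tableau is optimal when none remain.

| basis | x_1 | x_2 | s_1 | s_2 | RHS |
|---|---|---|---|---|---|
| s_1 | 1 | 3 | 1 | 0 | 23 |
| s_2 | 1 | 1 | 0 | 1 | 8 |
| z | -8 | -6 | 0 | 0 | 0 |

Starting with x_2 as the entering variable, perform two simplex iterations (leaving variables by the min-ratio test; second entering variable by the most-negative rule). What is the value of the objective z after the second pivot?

Ratio test on column x_2 — row 1: 23/3 = 23/3; row 2: 8/1 = 8. Minimum is 23/3 at row 1 (s_1 leaves); pivot element 3.
Pivot on row 1; the z-row RHS becomes 0 − (-6)·(23/3) = 46.
Next entering variable (most negative z-row entry -6): x_1.
Ratio test on column x_1 — row 1: (23/3)/(1/3) = 23; row 2: (1/3)/(2/3) = 1/2. Minimum is 1/2 at row 2 (s_2 leaves); pivot element 2/3.
After the second pivot the z-row RHS is 46 − (-6)·(1/2) = 49.

49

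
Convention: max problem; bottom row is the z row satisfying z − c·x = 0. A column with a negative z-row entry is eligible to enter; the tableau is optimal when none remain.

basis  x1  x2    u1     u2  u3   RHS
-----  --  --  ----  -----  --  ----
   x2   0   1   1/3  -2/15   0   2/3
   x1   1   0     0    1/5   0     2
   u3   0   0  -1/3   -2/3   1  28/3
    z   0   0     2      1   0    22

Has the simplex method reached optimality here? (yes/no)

Every z-row coefficient is ≥ 0, so the tableau is optimal.

yes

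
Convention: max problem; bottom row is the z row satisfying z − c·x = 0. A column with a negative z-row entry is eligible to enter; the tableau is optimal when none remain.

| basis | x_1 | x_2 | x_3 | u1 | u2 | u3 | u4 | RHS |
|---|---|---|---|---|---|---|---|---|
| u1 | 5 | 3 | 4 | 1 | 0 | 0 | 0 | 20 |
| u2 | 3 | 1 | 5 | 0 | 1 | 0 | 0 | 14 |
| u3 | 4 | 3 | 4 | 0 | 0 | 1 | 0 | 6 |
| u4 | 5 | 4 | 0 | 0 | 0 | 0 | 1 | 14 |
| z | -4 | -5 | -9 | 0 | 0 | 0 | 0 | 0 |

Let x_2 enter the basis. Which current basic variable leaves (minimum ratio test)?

Column x_2 entries and ratios — u1: 20/3 = 20/3; u2: 14/1 = 14; u3: 6/3 = 2; u4: 14/4 = 7/2.
Smallest ratio is 2 in the row of u3, so u3 leaves.

u3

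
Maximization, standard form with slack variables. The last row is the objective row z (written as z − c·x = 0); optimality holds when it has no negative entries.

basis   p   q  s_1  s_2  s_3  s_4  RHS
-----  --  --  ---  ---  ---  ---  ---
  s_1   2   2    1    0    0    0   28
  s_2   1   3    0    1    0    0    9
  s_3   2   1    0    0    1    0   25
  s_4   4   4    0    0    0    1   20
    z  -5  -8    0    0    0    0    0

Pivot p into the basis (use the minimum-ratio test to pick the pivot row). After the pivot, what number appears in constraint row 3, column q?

-1

Ratio test on column p — row 1: 28/2 = 14; row 2: 9/1 = 9; row 3: 25/2 = 25/2; row 4: 20/4 = 5. Minimum is 5 at row 4 (s_4 leaves); pivot element 4.
Divide row 4 by 4; eliminate column p from the other rows.
Row 3 update in column q: 1 − 2·1 = -1.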